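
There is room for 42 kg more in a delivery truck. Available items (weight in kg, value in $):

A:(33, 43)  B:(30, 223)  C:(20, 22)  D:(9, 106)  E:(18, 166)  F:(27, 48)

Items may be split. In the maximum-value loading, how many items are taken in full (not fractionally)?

2

Order: D (106/9=11.78) > E (166/18=9.22) > B (223/30=7.43) > F (48/27=1.78) > A (43/33=1.30) > C (22/20=1.10)
Fill: take D (9 @ 106) → take E (18 @ 166) → take 15/30 of B → 111.50; 42/42 used.
2 item(s) taken whole; one partial (take 15/30 of B).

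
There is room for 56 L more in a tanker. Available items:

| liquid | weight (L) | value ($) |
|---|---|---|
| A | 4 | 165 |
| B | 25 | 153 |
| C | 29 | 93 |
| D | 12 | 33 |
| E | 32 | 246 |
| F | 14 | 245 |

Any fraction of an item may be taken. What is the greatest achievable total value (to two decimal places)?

692.72

Sort by value per unit weight and fill in that order.
Ratios (sorted): A 41.25, F 17.50, E 7.69, B 6.12, C 3.21, D 2.75
take A (4 @ 165); take F (14 @ 245); take E (32 @ 246); take 6/25 of B → 36.72. Capacity used 56/56.
Total value = 692.72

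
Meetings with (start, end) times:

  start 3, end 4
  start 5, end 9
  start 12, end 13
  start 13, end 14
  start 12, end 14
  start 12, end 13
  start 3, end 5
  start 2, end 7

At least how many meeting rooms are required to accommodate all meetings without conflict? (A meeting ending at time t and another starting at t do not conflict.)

Count concurrent intervals with a sweep; the peak is the room count.
Events (time:±→running): 2:+→1 3:+→2 3:+→3 … peak 3.

3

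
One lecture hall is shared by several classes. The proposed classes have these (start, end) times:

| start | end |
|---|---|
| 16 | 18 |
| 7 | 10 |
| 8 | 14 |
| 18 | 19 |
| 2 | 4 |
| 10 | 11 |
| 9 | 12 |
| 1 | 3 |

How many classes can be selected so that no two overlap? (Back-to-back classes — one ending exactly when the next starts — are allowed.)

5

Greedy by earliest finish: after sorting by end time, pick each interval compatible with the last pick.
By end time: (1,3), (2,4), (7,10), (10,11), (9,12), (8,14), (16,18), (18,19).
Pick (1,3); next start ≥ 3 → (7,10); next start ≥ 10 → (10,11); next start ≥ 11 → (16,18); next start ≥ 18 → (18,19).
Selected 5 classes.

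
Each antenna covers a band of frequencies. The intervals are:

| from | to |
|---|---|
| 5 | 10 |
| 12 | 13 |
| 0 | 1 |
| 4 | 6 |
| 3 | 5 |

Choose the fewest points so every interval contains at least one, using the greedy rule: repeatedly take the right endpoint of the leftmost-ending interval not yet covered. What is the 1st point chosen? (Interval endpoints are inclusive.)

1

By right end: [0,1]  [3,5]  [4,6]  [5,10]  [12,13]
[0,1] uncovered → point at 1; [3,5] uncovered → point at 5; [12,13] uncovered → point at 13.
Points: 1, 5, 13 (3 total).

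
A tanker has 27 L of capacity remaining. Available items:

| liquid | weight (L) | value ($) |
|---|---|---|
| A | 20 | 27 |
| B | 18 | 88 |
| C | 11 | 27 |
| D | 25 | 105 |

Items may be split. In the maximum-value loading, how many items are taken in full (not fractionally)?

1

Greedy by value/weight ratio, highest first.
Order: B (88/18=4.89) > D (105/25=4.20) > C (27/11=2.45) > A (27/20=1.35)
Fill: take B (18 @ 88) → take 9/25 of D → 37.80; 27/27 used.
1 item(s) taken whole; one partial (take 9/25 of D).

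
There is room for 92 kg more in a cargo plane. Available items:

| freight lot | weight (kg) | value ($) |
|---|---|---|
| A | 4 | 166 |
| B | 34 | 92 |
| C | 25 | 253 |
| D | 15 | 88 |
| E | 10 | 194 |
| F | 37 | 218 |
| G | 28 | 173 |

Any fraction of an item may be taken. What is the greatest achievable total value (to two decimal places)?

933.30

Greedy by value/weight ratio, highest first.
Order: A (166/4=41.50) > E (194/10=19.40) > C (253/25=10.12) > G (173/28=6.18) > F (218/37=5.89) > D (88/15=5.87) > B (92/34=2.71)
Fill: take A (4 @ 166) → take E (10 @ 194) → take C (25 @ 253) → take G (28 @ 173) → take 25/37 of F → 147.30; 92/92 used.
Total value = 933.30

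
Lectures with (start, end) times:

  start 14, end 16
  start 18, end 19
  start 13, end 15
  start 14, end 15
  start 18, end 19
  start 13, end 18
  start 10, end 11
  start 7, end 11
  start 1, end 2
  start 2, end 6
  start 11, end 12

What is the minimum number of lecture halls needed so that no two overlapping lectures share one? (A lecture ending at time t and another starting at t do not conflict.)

starts: [1, 2, 7, 10, 11, 13, 13, 14, 14, 18, 18]
ends:   [2, 6, 11, 11, 12, 15, 15, 16, 18, 19, 19]
s1→1 e2→0 s2→1 e6→0 s7→1 s10→2 e11→1 e11→0 s11→1 e12→0 s13→1 s13→2 s14→3 s14→4  — peak 4.

4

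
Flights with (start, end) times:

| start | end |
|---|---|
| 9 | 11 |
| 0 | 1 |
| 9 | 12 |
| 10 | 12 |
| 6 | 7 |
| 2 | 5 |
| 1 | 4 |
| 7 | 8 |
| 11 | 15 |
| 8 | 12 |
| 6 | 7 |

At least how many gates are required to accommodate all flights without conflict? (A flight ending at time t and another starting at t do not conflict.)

Count concurrent intervals with a sweep; the peak is the room count.
Events (time:±→running): 0:+→1 1:-→0 1:+→1 2:+→2 4:-→1 5:-→0 6:+→1 6:+→2 7:-→1 7:-→0 7:+→1 8:-→0 8:+→1 9:+→2 9:+→3 10:+→4 … peak 4.

4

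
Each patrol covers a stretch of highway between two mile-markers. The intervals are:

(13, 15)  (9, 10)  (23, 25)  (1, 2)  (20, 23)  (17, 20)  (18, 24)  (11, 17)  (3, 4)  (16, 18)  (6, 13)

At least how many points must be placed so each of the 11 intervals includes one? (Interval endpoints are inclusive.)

6

Process intervals by earliest right end; each time one isn't hit yet, stab at its right endpoint.
By right end: [1,2]  [3,4]  [9,10]  [6,13]  [13,15]  [11,17]  [16,18]  [17,20]  [20,23]  [18,24]  [23,25]
[1,2] uncovered → point at 2; [3,4] uncovered → point at 4; [9,10] uncovered → point at 10; [13,15] uncovered → point at 15; [16,18] uncovered → point at 18; [20,23] uncovered → point at 23.
Points: 2, 4, 10, 15, 18, 23 (6 total).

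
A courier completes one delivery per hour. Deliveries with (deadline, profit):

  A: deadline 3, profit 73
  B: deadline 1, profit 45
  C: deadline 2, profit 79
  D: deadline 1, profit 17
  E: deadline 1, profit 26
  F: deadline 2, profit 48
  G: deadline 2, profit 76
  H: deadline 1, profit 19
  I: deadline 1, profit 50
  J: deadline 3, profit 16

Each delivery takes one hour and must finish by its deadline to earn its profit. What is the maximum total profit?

228

Take jobs in profit order; each goes to the latest open slot no later than its deadline.
By profit: C(d2,79), G(d2,76), A(d3,73), I(d1,50), F(d2,48), B(d1,45), E(d1,26), H(d1,19), D(d1,17), J(d3,16)
C→slot 2; G→slot 1; A→slot 3; I skipped; F skipped; B skipped; E skipped; H skipped; D skipped; J skipped.
Profit = 76 + 79 + 73 = 228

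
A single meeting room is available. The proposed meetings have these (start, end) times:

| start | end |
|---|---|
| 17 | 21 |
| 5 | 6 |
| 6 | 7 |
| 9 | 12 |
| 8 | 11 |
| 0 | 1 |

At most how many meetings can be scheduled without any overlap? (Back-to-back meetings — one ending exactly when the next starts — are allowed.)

5

By end time: (0,1), (5,6), (6,7), (8,11), (9,12), (17,21).
Pick (0,1); next start ≥ 1 → (5,6); next start ≥ 6 → (6,7); next start ≥ 7 → (8,11); next start ≥ 11 → (17,21).
Selected 5 meetings.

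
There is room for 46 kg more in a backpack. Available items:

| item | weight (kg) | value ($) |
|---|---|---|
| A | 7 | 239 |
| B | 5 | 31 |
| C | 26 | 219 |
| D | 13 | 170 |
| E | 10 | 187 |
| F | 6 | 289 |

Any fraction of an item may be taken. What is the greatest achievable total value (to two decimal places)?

Ratios (sorted): F 48.17, A 34.14, E 18.70, D 13.08, C 8.42, B 6.20
take F (6 @ 289); take A (7 @ 239); take E (10 @ 187); take D (13 @ 170); take 10/26 of C → 84.23. Capacity used 46/46.
Total value = 969.23

969.23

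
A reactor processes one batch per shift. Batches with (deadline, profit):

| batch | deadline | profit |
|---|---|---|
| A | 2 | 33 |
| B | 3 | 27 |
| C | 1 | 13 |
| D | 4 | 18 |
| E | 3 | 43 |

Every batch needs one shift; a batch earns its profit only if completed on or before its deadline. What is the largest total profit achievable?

By profit: E(d3,43), A(d2,33), B(d3,27), D(d4,18), C(d1,13)
E→slot 3; A→slot 2; B→slot 1; D→slot 4; C skipped.
Profit = 27 + 33 + 43 + 18 = 121

121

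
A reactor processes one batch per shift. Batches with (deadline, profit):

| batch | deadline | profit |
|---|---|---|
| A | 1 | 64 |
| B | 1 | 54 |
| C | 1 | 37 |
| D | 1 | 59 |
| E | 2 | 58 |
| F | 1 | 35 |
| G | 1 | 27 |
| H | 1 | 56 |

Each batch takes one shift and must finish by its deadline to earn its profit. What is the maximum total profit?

122

Sort by profit descending; place each in the latest free slot ≤ its deadline.
By profit: A(d1,64), D(d1,59), E(d2,58), H(d1,56), B(d1,54), C(d1,37), F(d1,35), G(d1,27)
A→slot 1; D skipped; E→slot 2; H skipped; B skipped; C skipped; F skipped; G skipped.
Profit = 64 + 58 = 122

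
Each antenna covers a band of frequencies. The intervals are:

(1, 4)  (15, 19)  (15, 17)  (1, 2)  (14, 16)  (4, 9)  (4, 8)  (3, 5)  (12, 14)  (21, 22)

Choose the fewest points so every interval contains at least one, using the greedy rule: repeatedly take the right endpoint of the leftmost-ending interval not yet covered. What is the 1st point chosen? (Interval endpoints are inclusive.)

Process intervals by earliest right end; each time one isn't hit yet, stab at its right endpoint.
By right end: [1,2]  [1,4]  [3,5]  [4,8]  [4,9]  [12,14]  [14,16]  [15,17]  [15,19]  [21,22]
[1,2] uncovered → point at 2; [3,5] uncovered → point at 5; [12,14] uncovered → point at 14; [15,17] uncovered → point at 17; [21,22] uncovered → point at 22.
Points: 2, 5, 14, 17, 22 (5 total).

2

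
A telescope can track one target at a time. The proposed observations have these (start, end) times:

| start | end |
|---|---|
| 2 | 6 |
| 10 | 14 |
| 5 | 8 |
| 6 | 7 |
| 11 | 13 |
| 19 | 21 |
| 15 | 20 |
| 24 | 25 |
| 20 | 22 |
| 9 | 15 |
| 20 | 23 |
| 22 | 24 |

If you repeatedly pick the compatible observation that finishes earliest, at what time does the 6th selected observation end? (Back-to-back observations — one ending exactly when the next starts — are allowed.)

24

Sorted by end: (2,6)  (6,7)  (5,8)  (11,13)  (10,14)  (9,15)  (15,20)  (19,21)  (20,22)  (20,23)  (22,24)  (24,25)
take (2,6); take (6,7); skip (5,8); take (11,13); skip (9,15); take (15,20); take (20,22); take (22,24); take (24,25).
Selected: (2,6) (6,7) (11,13) (15,20) (20,22) (22,24) (24,25)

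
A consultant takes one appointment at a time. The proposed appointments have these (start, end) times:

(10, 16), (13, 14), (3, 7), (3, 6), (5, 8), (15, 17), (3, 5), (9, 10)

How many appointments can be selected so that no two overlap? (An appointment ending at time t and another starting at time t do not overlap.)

5

Greedy by earliest finish: after sorting by end time, pick each interval compatible with the last pick.
Sorted by end: (3,5)  (3,6)  (3,7)  (5,8)  (9,10)  (13,14)  (10,16)  (15,17)
take (3,5); skip (3,6); take (5,8); take (9,10); take (13,14); take (15,17).
Selected 5 appointments.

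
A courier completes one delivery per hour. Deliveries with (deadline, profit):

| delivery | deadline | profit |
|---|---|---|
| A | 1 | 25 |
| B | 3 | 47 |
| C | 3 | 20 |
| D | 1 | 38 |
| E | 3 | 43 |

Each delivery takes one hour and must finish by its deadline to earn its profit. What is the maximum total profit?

Sort by profit descending; place each in the latest free slot ≤ its deadline.
By profit: B(d3,47), E(d3,43), D(d1,38), A(d1,25), C(d3,20)
B→slot 3; E→slot 2; D→slot 1; A skipped; C skipped.
Profit = 38 + 43 + 47 = 128

128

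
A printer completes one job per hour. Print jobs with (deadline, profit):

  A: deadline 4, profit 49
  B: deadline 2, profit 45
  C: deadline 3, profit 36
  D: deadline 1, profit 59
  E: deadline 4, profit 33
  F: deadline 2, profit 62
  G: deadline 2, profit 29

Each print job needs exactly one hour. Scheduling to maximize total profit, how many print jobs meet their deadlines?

4

Take jobs in profit order; each goes to the latest open slot no later than its deadline.
Profit order: F=62 D=59 A=49 B=45 C=36 E=33 G=29
Assign: F→slot 2, D→slot 1, A→slot 4, B skipped, C→slot 3, E skipped, G skipped.
Slots: [1:D] [2:F] [3:C] [4:A]
4 of 7 scheduled.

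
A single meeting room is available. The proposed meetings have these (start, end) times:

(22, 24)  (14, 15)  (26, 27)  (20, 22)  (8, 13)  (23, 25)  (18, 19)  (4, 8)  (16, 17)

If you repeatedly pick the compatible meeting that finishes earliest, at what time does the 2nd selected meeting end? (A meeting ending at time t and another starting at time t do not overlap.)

Sort by end time and greedily take each interval whose start is ≥ the last chosen end.
By end time: (4,8), (8,13), (14,15), (16,17), (18,19), (20,22), (22,24), (23,25), (26,27).
Pick (4,8); next start ≥ 8 → (8,13); next start ≥ 13 → (14,15); next start ≥ 15 → (16,17); next start ≥ 17 → (18,19); next start ≥ 19 → (20,22); next start ≥ 22 → (22,24); next start ≥ 24 → (26,27).
Selected: (4,8) (8,13) (14,15) (16,17) (18,19) (20,22) (22,24) (26,27)

13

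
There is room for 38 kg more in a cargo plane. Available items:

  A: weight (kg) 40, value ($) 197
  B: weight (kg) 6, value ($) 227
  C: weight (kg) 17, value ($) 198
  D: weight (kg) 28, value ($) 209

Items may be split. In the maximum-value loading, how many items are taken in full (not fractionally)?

Greedy by value/weight ratio, highest first.
Ratios (sorted): B 37.83, C 11.65, D 7.46, A 4.92
take B (6 @ 227); take C (17 @ 198); take 15/28 of D → 111.96. Capacity used 38/38.
2 item(s) taken whole; one partial (take 15/28 of D).

2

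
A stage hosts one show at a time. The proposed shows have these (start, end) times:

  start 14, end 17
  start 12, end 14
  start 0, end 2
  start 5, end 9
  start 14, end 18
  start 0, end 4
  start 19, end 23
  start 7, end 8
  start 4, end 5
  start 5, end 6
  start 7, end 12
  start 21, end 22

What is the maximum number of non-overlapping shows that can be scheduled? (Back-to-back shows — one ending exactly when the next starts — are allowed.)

Greedy by earliest finish: after sorting by end time, pick each interval compatible with the last pick.
By end time: (0,2), (0,4), (4,5), (5,6), (7,8), (5,9), (7,12), (12,14), (14,17), (14,18), (21,22), (19,23).
Pick (0,2); next start ≥ 2 → (4,5); next start ≥ 5 → (5,6); next start ≥ 6 → (7,8); next start ≥ 8 → (12,14); next start ≥ 14 → (14,17); next start ≥ 17 → (21,22).
Selected 7 shows.

7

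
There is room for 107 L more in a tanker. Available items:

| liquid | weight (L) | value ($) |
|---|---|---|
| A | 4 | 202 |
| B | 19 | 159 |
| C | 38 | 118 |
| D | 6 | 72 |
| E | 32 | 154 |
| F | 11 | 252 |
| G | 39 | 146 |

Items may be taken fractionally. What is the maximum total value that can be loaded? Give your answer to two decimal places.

970.03

Ratios (sorted): A 50.50, F 22.91, D 12.00, B 8.37, E 4.81, G 3.74, C 3.11
take A (4 @ 202); take F (11 @ 252); take D (6 @ 72); take B (19 @ 159); take E (32 @ 154); take 35/39 of G → 131.03. Capacity used 107/107.
Total value = 970.03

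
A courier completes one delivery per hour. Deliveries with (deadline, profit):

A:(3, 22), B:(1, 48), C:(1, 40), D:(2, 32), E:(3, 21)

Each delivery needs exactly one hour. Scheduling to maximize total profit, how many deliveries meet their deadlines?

3

Sort by profit descending; place each in the latest free slot ≤ its deadline.
By profit: B(d1,48), C(d1,40), D(d2,32), A(d3,22), E(d3,21)
B→slot 1; C skipped; D→slot 2; A→slot 3; E skipped.
3 of 5 scheduled.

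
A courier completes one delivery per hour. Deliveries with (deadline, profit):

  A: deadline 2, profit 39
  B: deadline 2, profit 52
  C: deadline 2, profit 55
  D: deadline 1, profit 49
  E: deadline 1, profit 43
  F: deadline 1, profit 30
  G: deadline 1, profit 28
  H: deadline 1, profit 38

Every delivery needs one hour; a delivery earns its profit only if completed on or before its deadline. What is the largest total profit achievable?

107

Profit order: C=55 B=52 D=49 E=43 A=39 H=38 F=30 G=28
Assign: C→slot 2, B→slot 1, D skipped, E skipped, A skipped, H skipped, F skipped, G skipped.
Slots: [1:B] [2:C]
Profit = 52 + 55 = 107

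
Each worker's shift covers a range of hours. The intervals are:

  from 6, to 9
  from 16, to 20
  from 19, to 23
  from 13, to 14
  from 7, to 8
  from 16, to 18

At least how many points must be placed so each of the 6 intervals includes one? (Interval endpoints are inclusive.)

Process intervals by earliest right end; each time one isn't hit yet, stab at its right endpoint.
By right end: [7,8]  [6,9]  [13,14]  [16,18]  [16,20]  [19,23]
[7,8] uncovered → point at 8; [13,14] uncovered → point at 14; [16,18] uncovered → point at 18; [19,23] uncovered → point at 23.
Points: 8, 14, 18, 23 (4 total).

4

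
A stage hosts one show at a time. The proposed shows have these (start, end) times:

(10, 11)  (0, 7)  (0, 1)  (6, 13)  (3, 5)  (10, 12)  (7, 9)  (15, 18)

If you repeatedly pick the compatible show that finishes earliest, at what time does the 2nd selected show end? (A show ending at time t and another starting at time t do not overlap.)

5

Sort by end time and greedily take each interval whose start is ≥ the last chosen end.
By end time: (0,1), (3,5), (0,7), (7,9), (10,11), (10,12), (6,13), (15,18).
Pick (0,1); next start ≥ 1 → (3,5); next start ≥ 5 → (7,9); next start ≥ 9 → (10,11); next start ≥ 11 → (15,18).
Selected: (0,1) (3,5) (7,9) (10,11) (15,18)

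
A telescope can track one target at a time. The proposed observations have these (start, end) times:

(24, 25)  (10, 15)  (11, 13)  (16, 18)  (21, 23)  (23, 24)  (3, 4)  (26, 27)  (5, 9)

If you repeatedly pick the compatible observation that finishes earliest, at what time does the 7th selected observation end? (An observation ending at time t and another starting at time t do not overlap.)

25

Sort by end time and greedily take each interval whose start is ≥ the last chosen end.
Sorted by end: (3,4)  (5,9)  (11,13)  (10,15)  (16,18)  (21,23)  (23,24)  (24,25)  (26,27)
take (3,4); take (5,9); take (11,13); take (16,18); take (21,23); take (23,24); take (24,25); take (26,27).
Selected: (3,4) (5,9) (11,13) (16,18) (21,23) (23,24) (24,25) (26,27)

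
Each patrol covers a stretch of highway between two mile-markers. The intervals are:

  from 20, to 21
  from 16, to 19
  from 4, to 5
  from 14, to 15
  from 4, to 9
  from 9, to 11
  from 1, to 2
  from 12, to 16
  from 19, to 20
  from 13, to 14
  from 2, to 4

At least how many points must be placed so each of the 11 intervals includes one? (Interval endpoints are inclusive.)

Process intervals by earliest right end; each time one isn't hit yet, stab at its right endpoint.
By right end: [1,2]  [2,4]  [4,5]  [4,9]  [9,11]  [13,14]  [14,15]  [12,16]  [16,19]  [19,20]  [20,21]
[1,2] uncovered → point at 2; [4,5] uncovered → point at 5; [9,11] uncovered → point at 11; [13,14] uncovered → point at 14; [16,19] uncovered → point at 19; [20,21] uncovered → point at 21.
Points: 2, 5, 11, 14, 19, 21 (6 total).

6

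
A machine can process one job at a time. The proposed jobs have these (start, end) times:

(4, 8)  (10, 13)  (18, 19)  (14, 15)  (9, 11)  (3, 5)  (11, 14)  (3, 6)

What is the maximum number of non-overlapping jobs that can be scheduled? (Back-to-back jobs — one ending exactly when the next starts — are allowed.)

5

Order by finish time; keep every interval that doesn't clash with the previous kept one.
By end time: (3,5), (3,6), (4,8), (9,11), (10,13), (11,14), (14,15), (18,19).
Pick (3,5); next start ≥ 5 → (9,11); next start ≥ 11 → (11,14); next start ≥ 14 → (14,15); next start ≥ 15 → (18,19).
Selected 5 jobs.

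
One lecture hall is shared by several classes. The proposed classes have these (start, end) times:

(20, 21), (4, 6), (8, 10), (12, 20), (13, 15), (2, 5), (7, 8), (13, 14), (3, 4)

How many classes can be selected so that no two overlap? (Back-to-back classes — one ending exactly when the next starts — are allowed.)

Sort by end time and greedily take each interval whose start is ≥ the last chosen end.
Sorted by end: (3,4)  (2,5)  (4,6)  (7,8)  (8,10)  (13,14)  (13,15)  (12,20)  (20,21)
take (3,4); take (4,6); take (7,8); take (8,10); take (13,14); take (20,21).
Selected 6 classes.

6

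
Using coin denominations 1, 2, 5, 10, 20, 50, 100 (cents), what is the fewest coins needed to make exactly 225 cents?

4

Greedy: take as many of the largest coin as possible, then repeat with the remainder.
225 − 2×100→25 − 1×20→5 − 1×5→0
Total coins = 2 + 1 + 1 = 4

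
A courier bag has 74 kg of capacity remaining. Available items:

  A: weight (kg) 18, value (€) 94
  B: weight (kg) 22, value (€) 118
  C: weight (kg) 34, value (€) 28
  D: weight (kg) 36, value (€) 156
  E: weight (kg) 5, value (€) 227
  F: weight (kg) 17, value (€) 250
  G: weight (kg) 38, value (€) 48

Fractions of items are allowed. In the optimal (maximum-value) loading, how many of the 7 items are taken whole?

Greedy by value/weight ratio, highest first.
Order: E (227/5=45.40) > F (250/17=14.71) > B (118/22=5.36) > A (94/18=5.22) > D (156/36=4.33) > G (48/38=1.26) > C (28/34=0.82)
Fill: take E (5 @ 227) → take F (17 @ 250) → take B (22 @ 118) → take A (18 @ 94) → take 12/36 of D → 52.00; 74/74 used.
4 item(s) taken whole; one partial (take 12/36 of D).

4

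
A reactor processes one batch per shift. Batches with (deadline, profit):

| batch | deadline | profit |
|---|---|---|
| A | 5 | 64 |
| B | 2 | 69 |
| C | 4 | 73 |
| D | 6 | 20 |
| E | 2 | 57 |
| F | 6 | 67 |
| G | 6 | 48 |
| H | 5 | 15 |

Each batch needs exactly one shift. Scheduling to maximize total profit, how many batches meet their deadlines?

Take jobs in profit order; each goes to the latest open slot no later than its deadline.
By profit: C(d4,73), B(d2,69), F(d6,67), A(d5,64), E(d2,57), G(d6,48), D(d6,20), H(d5,15)
C→slot 4; B→slot 2; F→slot 6; A→slot 5; E→slot 1; G→slot 3; D skipped; H skipped.
6 of 8 scheduled.

6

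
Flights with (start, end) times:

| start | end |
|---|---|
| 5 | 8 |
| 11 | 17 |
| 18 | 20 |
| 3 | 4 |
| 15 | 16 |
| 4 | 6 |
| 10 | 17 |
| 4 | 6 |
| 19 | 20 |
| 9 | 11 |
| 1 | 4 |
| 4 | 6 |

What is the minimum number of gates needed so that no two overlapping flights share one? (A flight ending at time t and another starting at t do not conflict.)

4

Count concurrent intervals with a sweep; the peak is the room count.
starts: [1, 3, 4, 4, 4, 5, 9, 10, 11, 15, 18, 19]
ends:   [4, 4, 6, 6, 6, 8, 11, 16, 17, 17, 20, 20]
s1→1 s3→2 e4→1 e4→0 s4→1 s4→2 s4→3 s5→4  — peak 4.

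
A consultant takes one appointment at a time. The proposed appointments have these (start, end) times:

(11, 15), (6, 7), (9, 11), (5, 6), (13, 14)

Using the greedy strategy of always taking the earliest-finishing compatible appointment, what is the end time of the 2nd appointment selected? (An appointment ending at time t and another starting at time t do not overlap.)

Greedy by earliest finish: after sorting by end time, pick each interval compatible with the last pick.
By end time: (5,6), (6,7), (9,11), (13,14), (11,15).
Pick (5,6); next start ≥ 6 → (6,7); next start ≥ 7 → (9,11); next start ≥ 11 → (13,14).
Selected: (5,6) (6,7) (9,11) (13,14)

7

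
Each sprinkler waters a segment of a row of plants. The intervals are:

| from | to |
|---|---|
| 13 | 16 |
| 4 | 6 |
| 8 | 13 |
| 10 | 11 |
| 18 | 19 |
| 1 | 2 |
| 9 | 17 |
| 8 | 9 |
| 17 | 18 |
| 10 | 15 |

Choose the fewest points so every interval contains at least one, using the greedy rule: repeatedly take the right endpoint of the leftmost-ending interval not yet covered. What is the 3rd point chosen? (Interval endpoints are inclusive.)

Sorted: [1,2] [4,6] [8,9] [10,11] [8,13] [10,15] [13,16] [9,17] [17,18] [18,19]
{[1,2]} hit by 2; {[4,6]} hit by 6; {[8,9]} hit by 9; {[10,11],[8,13],[10,15]} hit by 11; {[13,16],[9,17]} hit by 16; {[17,18],[18,19]} hit by 18.
Points: 2, 6, 9, 11, 16, 18 (6 total).

9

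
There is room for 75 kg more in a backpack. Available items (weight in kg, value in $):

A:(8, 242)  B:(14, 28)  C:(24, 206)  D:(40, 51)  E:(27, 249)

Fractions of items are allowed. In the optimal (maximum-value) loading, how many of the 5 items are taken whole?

4

Sort by value per unit weight and fill in that order.
Order: A (242/8=30.25) > E (249/27=9.22) > C (206/24=8.58) > B (28/14=2.00) > D (51/40=1.27)
Fill: take A (8 @ 242) → take E (27 @ 249) → take C (24 @ 206) → take B (14 @ 28) → take 2/40 of D → 2.55; 75/75 used.
4 item(s) taken whole; one partial (take 2/40 of D).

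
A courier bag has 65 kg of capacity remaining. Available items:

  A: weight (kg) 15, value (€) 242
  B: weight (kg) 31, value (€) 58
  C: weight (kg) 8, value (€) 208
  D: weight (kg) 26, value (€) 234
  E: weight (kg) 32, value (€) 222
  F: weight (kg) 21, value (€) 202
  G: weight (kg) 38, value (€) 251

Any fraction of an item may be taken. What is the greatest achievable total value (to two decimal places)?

Greedy by value/weight ratio, highest first.
Ratios (sorted): C 26.00, A 16.13, F 9.62, D 9.00, E 6.94, G 6.61, B 1.87
take C (8 @ 208); take A (15 @ 242); take F (21 @ 202); take 21/26 of D → 189.00. Capacity used 65/65.
Total value = 841.00

841.00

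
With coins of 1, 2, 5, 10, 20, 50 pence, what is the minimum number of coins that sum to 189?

Greedy: take as many of the largest coin as possible, then repeat with the remainder.
189 = 3×50 + 1×20 + 1×10 + 1×5 + 2×2
Total coins = 3 + 1 + 1 + 1 + 2 = 8

8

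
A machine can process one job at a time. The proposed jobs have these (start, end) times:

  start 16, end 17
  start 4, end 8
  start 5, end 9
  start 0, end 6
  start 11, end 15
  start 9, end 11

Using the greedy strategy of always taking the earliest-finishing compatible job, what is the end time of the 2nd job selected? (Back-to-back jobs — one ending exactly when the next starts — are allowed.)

11

Sort by end time and greedily take each interval whose start is ≥ the last chosen end.
By end time: (0,6), (4,8), (5,9), (9,11), (11,15), (16,17).
Pick (0,6); next start ≥ 6 → (9,11); next start ≥ 11 → (11,15); next start ≥ 15 → (16,17).
Selected: (0,6) (9,11) (11,15) (16,17)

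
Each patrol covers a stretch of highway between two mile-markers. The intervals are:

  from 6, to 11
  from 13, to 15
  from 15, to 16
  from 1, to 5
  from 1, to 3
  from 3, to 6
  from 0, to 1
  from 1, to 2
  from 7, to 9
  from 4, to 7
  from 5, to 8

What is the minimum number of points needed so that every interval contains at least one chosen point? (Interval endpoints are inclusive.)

Process intervals by earliest right end; each time one isn't hit yet, stab at its right endpoint.
Sorted: [0,1] [1,2] [1,3] [1,5] [3,6] [4,7] [5,8] [7,9] [6,11] [13,15] [15,16]
{[0,1],[1,2],[1,3],[1,5]} hit by 1; {[3,6],[4,7],[5,8]} hit by 6; {[7,9],[6,11]} hit by 9; {[13,15],[15,16]} hit by 15.
Points: 1, 6, 9, 15 (4 total).

4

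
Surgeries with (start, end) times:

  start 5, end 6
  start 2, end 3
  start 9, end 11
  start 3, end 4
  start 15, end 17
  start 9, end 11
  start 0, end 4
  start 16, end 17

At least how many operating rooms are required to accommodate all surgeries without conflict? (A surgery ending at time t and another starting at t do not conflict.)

Count concurrent intervals with a sweep; the peak is the room count.
Events (time:±→running): 0:+→1 2:+→2 … peak 2.

2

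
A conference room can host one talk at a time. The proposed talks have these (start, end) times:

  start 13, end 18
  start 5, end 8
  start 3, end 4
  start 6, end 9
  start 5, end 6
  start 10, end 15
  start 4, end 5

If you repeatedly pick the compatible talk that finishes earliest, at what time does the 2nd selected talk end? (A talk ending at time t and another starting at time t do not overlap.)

5

By end time: (3,4), (4,5), (5,6), (5,8), (6,9), (10,15), (13,18).
Pick (3,4); next start ≥ 4 → (4,5); next start ≥ 5 → (5,6); next start ≥ 6 → (6,9); next start ≥ 9 → (10,15).
Selected: (3,4) (4,5) (5,6) (6,9) (10,15)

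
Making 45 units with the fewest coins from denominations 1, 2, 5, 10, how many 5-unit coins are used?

45 − 4×10→5 − 1×5→0
Count of 5: 1

1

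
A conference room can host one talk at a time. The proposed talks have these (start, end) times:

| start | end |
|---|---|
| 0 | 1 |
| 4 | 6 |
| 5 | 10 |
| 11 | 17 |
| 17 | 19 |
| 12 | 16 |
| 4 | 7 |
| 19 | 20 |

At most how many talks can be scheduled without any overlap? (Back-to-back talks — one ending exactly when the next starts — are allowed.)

Sort by end time and greedily take each interval whose start is ≥ the last chosen end.
Sorted by end: (0,1)  (4,6)  (4,7)  (5,10)  (12,16)  (11,17)  (17,19)  (19,20)
take (0,1); take (4,6); skip (4,7); take (12,16); skip (11,17); take (17,19); take (19,20).
Selected 5 talks.

5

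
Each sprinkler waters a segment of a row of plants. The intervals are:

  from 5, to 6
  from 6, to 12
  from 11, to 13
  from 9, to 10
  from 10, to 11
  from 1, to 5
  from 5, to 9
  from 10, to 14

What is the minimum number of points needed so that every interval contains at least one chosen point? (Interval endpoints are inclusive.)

Process intervals by earliest right end; each time one isn't hit yet, stab at its right endpoint.
By right end: [1,5]  [5,6]  [5,9]  [9,10]  [10,11]  [6,12]  [11,13]  [10,14]
[1,5] uncovered → point at 5; [9,10] uncovered → point at 10; [11,13] uncovered → point at 13.
Points: 5, 10, 13 (3 total).

3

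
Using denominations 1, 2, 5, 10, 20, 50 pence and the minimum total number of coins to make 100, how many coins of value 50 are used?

100 − 2×50→0
Count of 50: 2

2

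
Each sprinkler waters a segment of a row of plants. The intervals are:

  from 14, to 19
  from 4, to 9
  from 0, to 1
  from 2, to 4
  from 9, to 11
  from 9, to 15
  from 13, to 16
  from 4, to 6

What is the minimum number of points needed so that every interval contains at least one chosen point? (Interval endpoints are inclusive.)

4

Sorted: [0,1] [2,4] [4,6] [4,9] [9,11] [9,15] [13,16] [14,19]
{[0,1]} hit by 1; {[2,4],[4,6],[4,9]} hit by 4; {[9,11],[9,15]} hit by 11; {[13,16],[14,19]} hit by 16.
Points: 1, 4, 11, 16 (4 total).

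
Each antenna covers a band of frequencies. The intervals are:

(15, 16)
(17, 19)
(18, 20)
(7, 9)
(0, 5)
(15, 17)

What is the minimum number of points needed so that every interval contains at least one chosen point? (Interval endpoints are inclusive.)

4

Sorted: [0,5] [7,9] [15,16] [15,17] [17,19] [18,20]
{[0,5]} hit by 5; {[7,9]} hit by 9; {[15,16],[15,17]} hit by 16; {[17,19],[18,20]} hit by 19.
Points: 5, 9, 16, 19 (4 total).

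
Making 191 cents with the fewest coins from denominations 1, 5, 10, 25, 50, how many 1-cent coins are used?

Use the largest denomination that fits, subtract, and repeat.
191 = 3×50 + 1×25 + 1×10 + 1×5 + 1×1
Count of 1: 1

1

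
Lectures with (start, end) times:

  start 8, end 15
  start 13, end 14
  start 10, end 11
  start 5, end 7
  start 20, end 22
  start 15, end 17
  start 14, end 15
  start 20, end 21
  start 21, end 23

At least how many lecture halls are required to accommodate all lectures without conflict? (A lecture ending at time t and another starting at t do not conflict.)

Events (time:±→running): 5:+→1 7:-→0 8:+→1 10:+→2 … peak 2.

2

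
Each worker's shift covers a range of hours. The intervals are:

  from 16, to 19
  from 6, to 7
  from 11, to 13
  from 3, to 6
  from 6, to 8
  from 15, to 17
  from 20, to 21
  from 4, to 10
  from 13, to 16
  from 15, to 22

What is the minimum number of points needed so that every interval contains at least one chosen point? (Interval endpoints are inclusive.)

Process intervals by earliest right end; each time one isn't hit yet, stab at its right endpoint.
Sorted: [3,6] [6,7] [6,8] [4,10] [11,13] [13,16] [15,17] [16,19] [20,21] [15,22]
{[3,6],[6,7],[6,8],[4,10]} hit by 6; {[11,13],[13,16]} hit by 13; {[15,17],[16,19]} hit by 17; {[20,21],[15,22]} hit by 21.
Points: 6, 13, 17, 21 (4 total).

4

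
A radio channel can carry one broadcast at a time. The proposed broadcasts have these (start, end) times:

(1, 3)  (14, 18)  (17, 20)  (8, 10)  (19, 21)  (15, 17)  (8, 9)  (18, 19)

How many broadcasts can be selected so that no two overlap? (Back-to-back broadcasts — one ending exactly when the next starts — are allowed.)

5

Greedy by earliest finish: after sorting by end time, pick each interval compatible with the last pick.
Sorted by end: (1,3)  (8,9)  (8,10)  (15,17)  (14,18)  (18,19)  (17,20)  (19,21)
take (1,3); take (8,9); take (15,17); take (18,19); take (19,21).
Selected 5 broadcasts.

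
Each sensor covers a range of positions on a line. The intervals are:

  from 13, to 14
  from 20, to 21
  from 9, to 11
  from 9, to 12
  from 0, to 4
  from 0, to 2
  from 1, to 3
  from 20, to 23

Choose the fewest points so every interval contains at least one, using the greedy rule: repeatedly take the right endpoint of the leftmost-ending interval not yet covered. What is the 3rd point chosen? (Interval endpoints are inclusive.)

14

Sort by right endpoint; whenever an interval is uncovered, place a point at its right end.
By right end: [0,2]  [1,3]  [0,4]  [9,11]  [9,12]  [13,14]  [20,21]  [20,23]
[0,2] uncovered → point at 2; [9,11] uncovered → point at 11; [13,14] uncovered → point at 14; [20,21] uncovered → point at 21.
Points: 2, 11, 14, 21 (4 total).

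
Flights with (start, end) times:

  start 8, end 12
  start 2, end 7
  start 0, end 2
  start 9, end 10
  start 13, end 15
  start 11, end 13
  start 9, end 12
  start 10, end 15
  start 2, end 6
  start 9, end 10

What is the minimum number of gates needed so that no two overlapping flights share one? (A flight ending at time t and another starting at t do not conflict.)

4

Count concurrent intervals with a sweep; the peak is the room count.
Events (time:±→running): 0:+→1 2:-→0 2:+→1 2:+→2 6:-→1 7:-→0 8:+→1 9:+→2 9:+→3 9:+→4 … peak 4.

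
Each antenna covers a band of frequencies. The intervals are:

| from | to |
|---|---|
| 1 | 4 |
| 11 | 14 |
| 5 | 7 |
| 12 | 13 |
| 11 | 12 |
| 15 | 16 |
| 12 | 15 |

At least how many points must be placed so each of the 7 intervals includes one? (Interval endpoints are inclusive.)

Sorted: [1,4] [5,7] [11,12] [12,13] [11,14] [12,15] [15,16]
{[1,4]} hit by 4; {[5,7]} hit by 7; {[11,12],[12,13],[11,14],[12,15]} hit by 12; {[15,16]} hit by 16.
Points: 4, 7, 12, 16 (4 total).

4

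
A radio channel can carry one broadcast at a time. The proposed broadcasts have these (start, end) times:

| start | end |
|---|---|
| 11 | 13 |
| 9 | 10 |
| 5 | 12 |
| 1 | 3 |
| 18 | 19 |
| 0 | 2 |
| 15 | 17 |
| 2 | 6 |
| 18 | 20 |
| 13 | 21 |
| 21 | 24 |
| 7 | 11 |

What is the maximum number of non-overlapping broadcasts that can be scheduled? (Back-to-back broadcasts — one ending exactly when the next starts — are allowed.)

Order by finish time; keep every interval that doesn't clash with the previous kept one.
By end time: (0,2), (1,3), (2,6), (9,10), (7,11), (5,12), (11,13), (15,17), (18,19), (18,20), (13,21), (21,24).
Pick (0,2); next start ≥ 2 → (2,6); next start ≥ 6 → (9,10); next start ≥ 10 → (11,13); next start ≥ 13 → (15,17); next start ≥ 17 → (18,19); next start ≥ 19 → (21,24).
Selected 7 broadcasts.

7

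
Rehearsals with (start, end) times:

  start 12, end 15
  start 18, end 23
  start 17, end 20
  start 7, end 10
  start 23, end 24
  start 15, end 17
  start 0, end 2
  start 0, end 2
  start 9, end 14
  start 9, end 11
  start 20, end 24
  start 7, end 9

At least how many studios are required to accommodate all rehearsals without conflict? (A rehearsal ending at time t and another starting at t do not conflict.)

starts: [0, 0, 7, 7, 9, 9, 12, 15, 17, 18, 20, 23]
ends:   [2, 2, 9, 10, 11, 14, 15, 17, 20, 23, 24, 24]
s0→1 s0→2 e2→1 e2→0 s7→1 s7→2 e9→1 s9→2 s9→3  — peak 3.

3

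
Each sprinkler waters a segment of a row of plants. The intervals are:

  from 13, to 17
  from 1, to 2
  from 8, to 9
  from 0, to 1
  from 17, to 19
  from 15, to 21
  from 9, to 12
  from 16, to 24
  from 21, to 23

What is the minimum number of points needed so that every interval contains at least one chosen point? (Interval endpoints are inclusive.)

Process intervals by earliest right end; each time one isn't hit yet, stab at its right endpoint.
By right end: [0,1]  [1,2]  [8,9]  [9,12]  [13,17]  [17,19]  [15,21]  [21,23]  [16,24]
[0,1] uncovered → point at 1; [8,9] uncovered → point at 9; [13,17] uncovered → point at 17; [21,23] uncovered → point at 23.
Points: 1, 9, 17, 23 (4 total).

4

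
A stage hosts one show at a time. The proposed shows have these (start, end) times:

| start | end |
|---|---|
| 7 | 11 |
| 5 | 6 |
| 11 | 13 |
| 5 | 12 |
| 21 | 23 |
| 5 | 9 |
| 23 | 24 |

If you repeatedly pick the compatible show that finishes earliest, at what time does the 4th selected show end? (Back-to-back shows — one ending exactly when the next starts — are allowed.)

Sort by end time and greedily take each interval whose start is ≥ the last chosen end.
By end time: (5,6), (5,9), (7,11), (5,12), (11,13), (21,23), (23,24).
Pick (5,6); next start ≥ 6 → (7,11); next start ≥ 11 → (11,13); next start ≥ 13 → (21,23); next start ≥ 23 → (23,24).
Selected: (5,6) (7,11) (11,13) (21,23) (23,24)

23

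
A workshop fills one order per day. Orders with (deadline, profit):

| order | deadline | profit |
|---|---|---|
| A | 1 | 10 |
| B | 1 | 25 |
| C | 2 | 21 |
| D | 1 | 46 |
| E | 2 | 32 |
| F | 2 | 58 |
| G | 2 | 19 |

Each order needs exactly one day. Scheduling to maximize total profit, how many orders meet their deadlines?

2

Take jobs in profit order; each goes to the latest open slot no later than its deadline.
By profit: F(d2,58), D(d1,46), E(d2,32), B(d1,25), C(d2,21), G(d2,19), A(d1,10)
F→slot 2; D→slot 1; E skipped; B skipped; C skipped; G skipped; A skipped.
2 of 7 scheduled.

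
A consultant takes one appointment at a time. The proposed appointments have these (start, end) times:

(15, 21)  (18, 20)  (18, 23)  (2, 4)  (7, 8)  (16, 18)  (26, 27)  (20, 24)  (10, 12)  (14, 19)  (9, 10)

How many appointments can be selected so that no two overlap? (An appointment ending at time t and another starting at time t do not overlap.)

By end time: (2,4), (7,8), (9,10), (10,12), (16,18), (14,19), (18,20), (15,21), (18,23), (20,24), (26,27).
Pick (2,4); next start ≥ 4 → (7,8); next start ≥ 8 → (9,10); next start ≥ 10 → (10,12); next start ≥ 12 → (16,18); next start ≥ 18 → (18,20); next start ≥ 20 → (20,24); next start ≥ 24 → (26,27).
Selected 8 appointments.

8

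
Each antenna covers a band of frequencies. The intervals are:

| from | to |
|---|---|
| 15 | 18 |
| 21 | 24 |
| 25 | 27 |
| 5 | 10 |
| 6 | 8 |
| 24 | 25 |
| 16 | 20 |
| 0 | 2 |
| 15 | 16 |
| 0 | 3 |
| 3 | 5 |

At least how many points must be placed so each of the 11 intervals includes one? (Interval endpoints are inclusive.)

6

Sort by right endpoint; whenever an interval is uncovered, place a point at its right end.
Sorted: [0,2] [0,3] [3,5] [6,8] [5,10] [15,16] [15,18] [16,20] [21,24] [24,25] [25,27]
{[0,2],[0,3]} hit by 2; {[3,5]} hit by 5; {[6,8],[5,10]} hit by 8; {[15,16],[15,18],[16,20]} hit by 16; {[21,24],[24,25]} hit by 24; {[25,27]} hit by 27.
Points: 2, 5, 8, 16, 24, 27 (6 total).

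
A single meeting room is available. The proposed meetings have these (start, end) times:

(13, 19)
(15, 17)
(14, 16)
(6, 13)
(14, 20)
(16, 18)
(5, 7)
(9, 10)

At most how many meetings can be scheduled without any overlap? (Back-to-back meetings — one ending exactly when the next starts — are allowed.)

4

Order by finish time; keep every interval that doesn't clash with the previous kept one.
Sorted by end: (5,7)  (9,10)  (6,13)  (14,16)  (15,17)  (16,18)  (13,19)  (14,20)
take (5,7); take (9,10); skip (6,13); take (14,16); skip (15,17); take (16,18); skip (13,19); skip (14,20).
Selected 4 meetings.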